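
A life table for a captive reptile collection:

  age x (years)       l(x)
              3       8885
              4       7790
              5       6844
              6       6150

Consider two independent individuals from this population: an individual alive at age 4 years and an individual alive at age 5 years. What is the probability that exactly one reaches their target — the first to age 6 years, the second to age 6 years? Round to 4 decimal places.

p₁ = l(6)/l(4) = 6150/7790 = 0.789474; p₂ = l(6)/l(5) = 6150/6844 = 0.898597.
P(exactly one) = p₁(1−p₂) + (1−p₁)p₂ = 0.080055 + 0.189178 = 0.269233.

0.2692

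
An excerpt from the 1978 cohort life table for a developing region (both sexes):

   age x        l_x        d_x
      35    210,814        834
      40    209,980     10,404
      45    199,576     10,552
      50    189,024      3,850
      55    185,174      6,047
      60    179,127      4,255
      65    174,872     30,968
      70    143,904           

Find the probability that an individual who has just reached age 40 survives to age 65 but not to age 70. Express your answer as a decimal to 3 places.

0.147

We want 25|5q40 = (l_65 − l_70)/l_40.
This is the probability of reaching 65 but not 70, conditional on being alive at 40: (l_65 − l_70) / l_40.
= (174,872 − 143,904) / 209,980 = 30,968 / 209,980 = 0.147481.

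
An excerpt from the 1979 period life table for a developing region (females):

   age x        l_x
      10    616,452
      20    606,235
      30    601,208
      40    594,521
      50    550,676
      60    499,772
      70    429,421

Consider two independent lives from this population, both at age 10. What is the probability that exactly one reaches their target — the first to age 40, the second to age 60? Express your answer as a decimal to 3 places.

p₁ = l_40/l_10 = 594,521/616,452 = 0.964424; p₂ = l_60/l_10 = 499,772/616,452 = 0.810723.
P(exactly one) = p₁(1−p₂) + (1−p₁)p₂ = 0.182543 + 0.028842 = 0.211386.

0.211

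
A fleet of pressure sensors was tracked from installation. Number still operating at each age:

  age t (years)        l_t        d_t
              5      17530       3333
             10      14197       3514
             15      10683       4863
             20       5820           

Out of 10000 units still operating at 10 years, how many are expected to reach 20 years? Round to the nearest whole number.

4099

The relevant probability is 5820/14197 = 0.409946.
Expected number = 10000 × 0.409946 = 4099.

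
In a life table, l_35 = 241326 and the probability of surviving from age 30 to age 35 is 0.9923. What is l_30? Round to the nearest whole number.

243199

l_30 = l_35 / p = 241326 / 0.9923 = 243199.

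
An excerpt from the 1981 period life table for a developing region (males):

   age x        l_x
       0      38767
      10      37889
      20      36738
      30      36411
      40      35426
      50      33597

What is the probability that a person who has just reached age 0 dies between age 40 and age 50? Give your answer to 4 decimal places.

We want 40|10q0 = (l_40 − l_50)/l_0.
This is the probability of reaching 40 but not 50, conditional on being alive at 0: (l_40 − l_50) / l_0.
= (35426 − 33597) / 38767 = 1829 / 38767 = 0.047179.

0.0472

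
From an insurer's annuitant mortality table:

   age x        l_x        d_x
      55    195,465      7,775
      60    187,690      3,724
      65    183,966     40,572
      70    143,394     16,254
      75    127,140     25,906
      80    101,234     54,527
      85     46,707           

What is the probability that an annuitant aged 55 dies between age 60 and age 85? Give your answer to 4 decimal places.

This is the probability of reaching 60 but not 85, conditional on being alive at 55: (l_60 − l_85) / l_55.
= (187,690 − 46,707) / 195,465 = 140,983 / 195,465 = 0.721270.

0.7213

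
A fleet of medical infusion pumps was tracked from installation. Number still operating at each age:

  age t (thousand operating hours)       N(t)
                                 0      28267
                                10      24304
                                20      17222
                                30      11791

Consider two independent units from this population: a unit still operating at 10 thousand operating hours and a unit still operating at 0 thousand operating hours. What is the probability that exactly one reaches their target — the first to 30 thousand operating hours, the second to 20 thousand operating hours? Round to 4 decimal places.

p₁ = N(30)/N(10) = 11791/24304 = 0.485146; p₂ = N(20)/N(0) = 17222/28267 = 0.609262.
P(exactly one) = p₁(1−p₂) + (1−p₁)p₂ = 0.189565 + 0.313681 = 0.503246.

0.5032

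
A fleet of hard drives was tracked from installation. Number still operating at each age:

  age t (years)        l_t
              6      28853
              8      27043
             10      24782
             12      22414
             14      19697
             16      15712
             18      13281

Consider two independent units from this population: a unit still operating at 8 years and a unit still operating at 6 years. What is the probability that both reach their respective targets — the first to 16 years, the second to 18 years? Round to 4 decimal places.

0.2674

p₁ = l_16/l_8 = 15712/27043 = 0.581001; p₂ = l_18/l_6 = 13281/28853 = 0.460299.
P(both) = p₁ × p₂ = 0.581001 × 0.460299 = 0.267434.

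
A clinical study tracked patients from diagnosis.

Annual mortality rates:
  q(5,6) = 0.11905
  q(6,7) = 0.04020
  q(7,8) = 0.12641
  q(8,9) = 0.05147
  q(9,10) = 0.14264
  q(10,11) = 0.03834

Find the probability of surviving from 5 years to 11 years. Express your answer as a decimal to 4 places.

0.5777

Survival from 5 to 11 is the product of surviving each interval: (1 − 0.11905) × (1 − 0.04020) × (1 − 0.12641) × (1 − 0.05147) × (1 − 0.14264) × (1 − 0.03834).
= 0.88095 × 0.95980 × 0.87359 × 0.94853 × 0.85736 × 0.96166 = 0.577664.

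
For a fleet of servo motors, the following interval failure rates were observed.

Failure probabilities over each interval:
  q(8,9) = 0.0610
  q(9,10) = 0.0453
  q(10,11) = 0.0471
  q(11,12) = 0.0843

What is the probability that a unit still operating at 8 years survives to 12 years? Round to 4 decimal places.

Chaining the interval survival probabilities: (1 − 0.0610) × (1 − 0.0453) × (1 − 0.0471) × (1 − 0.0843).
= 0.9390 × 0.9547 × 0.9529 × 0.9157 = 0.782227.

0.7822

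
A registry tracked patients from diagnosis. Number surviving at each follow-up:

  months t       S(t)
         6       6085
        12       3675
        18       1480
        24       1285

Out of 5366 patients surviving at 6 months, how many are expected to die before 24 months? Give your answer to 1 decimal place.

The relevant probability is 1 − 1285/6085 = 0.788825.
Expected number = 5366 × 0.788825 = 4232.8.

4232.8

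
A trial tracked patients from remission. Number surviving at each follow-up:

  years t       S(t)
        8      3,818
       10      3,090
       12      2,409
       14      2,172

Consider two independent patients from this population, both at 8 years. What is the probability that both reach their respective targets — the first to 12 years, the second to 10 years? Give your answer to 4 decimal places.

p₁ = S(12)/S(8) = 2,409/3,818 = 0.630959; p₂ = S(10)/S(8) = 3,090/3,818 = 0.809324.
P(both) = p₁ × p₂ = 0.630959 × 0.809324 = 0.510650.

0.5107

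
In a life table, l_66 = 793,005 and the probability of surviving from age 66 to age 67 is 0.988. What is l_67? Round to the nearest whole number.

783489

l_67 = l_66 × p = 793,005 × 0.988 = 783489.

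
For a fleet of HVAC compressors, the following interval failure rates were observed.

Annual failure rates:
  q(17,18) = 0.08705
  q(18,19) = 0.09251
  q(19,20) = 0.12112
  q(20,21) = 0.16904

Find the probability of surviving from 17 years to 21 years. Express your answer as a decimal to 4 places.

0.6051

P(survive 17→21) = (1 − 0.08705) × (1 − 0.09251) × (1 − 0.12112) × (1 − 0.16904).
= 0.91295 × 0.90749 × 0.87888 × 0.83096 = 0.605060.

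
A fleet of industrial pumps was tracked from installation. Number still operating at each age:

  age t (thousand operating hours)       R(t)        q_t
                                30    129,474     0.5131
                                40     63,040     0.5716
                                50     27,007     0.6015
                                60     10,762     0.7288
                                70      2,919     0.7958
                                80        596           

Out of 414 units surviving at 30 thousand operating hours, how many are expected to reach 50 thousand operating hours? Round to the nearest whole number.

86

The relevant probability is 27,007/129,474 = 0.208590.
Expected number = 414 × 0.208590 = 86.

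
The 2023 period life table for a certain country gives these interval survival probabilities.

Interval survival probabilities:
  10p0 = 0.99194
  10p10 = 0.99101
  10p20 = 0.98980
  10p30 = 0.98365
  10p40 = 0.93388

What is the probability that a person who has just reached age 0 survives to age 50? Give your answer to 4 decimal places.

50p0 = 0.99194 × 0.99101 × 0.98980 × 0.98365 × 0.93388.
= 0.893805.

0.8938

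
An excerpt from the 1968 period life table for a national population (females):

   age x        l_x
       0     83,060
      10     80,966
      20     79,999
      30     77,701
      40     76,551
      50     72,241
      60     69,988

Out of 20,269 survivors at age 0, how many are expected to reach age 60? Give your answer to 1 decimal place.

17079.1

The relevant probability is 69,988/83,060 = 0.842620.
Expected number = 20,269 × 0.842620 = 17079.1.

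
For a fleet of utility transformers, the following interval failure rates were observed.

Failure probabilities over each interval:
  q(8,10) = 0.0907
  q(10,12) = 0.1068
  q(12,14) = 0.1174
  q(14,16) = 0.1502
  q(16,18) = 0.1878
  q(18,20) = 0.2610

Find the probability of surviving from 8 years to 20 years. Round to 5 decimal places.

The overall survival probability is (1 − 0.0907) × (1 − 0.1068) × (1 − 0.1174) × (1 − 0.1502) × (1 − 0.1878) × (1 − 0.2610).
= 0.9093 × 0.8932 × 0.8826 × 0.8498 × 0.8122 × 0.7390 = 0.365632.

0.36563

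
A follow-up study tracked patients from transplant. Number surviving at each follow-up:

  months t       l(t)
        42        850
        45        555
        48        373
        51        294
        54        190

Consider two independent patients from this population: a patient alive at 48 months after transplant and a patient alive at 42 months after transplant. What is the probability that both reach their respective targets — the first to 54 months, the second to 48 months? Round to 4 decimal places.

p₁ = l(54)/l(48) = 190/373 = 0.509383; p₂ = l(48)/l(42) = 373/850 = 0.438824.
P(both) = p₁ × p₂ = 0.509383 × 0.438824 = 0.223529.

0.2235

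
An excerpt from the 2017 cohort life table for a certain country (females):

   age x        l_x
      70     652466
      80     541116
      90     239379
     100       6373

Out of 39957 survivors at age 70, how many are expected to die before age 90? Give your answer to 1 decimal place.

25297.4

The relevant probability is 1 − 239379/652466 = 0.633117.
Expected number = 39957 × 0.633117 = 25297.4.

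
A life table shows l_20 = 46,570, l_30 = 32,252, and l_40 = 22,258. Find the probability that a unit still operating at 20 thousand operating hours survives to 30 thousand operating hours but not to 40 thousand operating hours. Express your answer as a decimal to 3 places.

0.215

This is the probability of reaching 30 but not 40, conditional on being operational at 20: (l_30 − l_40) / l_20.
= (32,252 − 22,258) / 46,570 = 9,994 / 46,570 = 0.214602.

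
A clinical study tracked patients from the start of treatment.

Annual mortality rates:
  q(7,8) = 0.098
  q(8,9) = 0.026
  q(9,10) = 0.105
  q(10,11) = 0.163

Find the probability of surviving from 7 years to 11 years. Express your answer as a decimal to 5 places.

Chaining the interval survival probabilities: (1 − 0.098) × (1 − 0.026) × (1 − 0.105) × (1 − 0.163).
= 0.902 × 0.974 × 0.895 × 0.837 = 0.658133.

0.65813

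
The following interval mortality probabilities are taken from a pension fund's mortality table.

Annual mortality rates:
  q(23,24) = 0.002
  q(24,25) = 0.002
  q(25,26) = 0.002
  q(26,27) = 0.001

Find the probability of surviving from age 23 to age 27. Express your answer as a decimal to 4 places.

0.9930

Survival from 23 to 27 is the product of surviving each interval: (1 − 0.002) × (1 − 0.002) × (1 − 0.002) × (1 − 0.001).
= 0.998 × 0.998 × 0.998 × 0.999 = 0.993018.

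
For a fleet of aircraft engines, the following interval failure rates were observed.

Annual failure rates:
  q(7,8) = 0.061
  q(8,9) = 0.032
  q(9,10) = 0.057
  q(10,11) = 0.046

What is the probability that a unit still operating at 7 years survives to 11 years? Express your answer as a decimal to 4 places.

0.8177

The overall survival probability is (1 − 0.061) × (1 − 0.032) × (1 − 0.057) × (1 − 0.046).
= 0.939 × 0.968 × 0.943 × 0.954 = 0.817713.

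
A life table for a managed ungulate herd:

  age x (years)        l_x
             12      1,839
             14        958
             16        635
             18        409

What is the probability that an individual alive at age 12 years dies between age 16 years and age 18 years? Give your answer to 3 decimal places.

0.123

This is the probability of reaching 16 but not 18, conditional on being alive at 12: (l_16 − l_18) / l_12.
= (635 − 409) / 1,839 = 226 / 1,839 = 0.122893.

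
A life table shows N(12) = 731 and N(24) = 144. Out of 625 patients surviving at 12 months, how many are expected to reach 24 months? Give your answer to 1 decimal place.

The relevant probability is 144/731 = 0.196990.
Expected number = 625 × 0.196990 = 123.1.

123.1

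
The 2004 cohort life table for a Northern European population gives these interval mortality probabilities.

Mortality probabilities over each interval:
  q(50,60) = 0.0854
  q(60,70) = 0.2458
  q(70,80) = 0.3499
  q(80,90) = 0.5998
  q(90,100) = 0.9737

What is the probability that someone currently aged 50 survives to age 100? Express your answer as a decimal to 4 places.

0.0047

Survival from 50 to 100 is the product of surviving each interval: (1 − 0.0854) × (1 − 0.2458) × (1 − 0.3499) × (1 − 0.5998) × (1 − 0.9737).
= 0.9146 × 0.7542 × 0.6501 × 0.4002 × 0.0263 = 0.004720.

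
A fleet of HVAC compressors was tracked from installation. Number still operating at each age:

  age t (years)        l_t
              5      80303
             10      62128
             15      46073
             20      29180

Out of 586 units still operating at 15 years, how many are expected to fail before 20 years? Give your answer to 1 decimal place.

The relevant probability is 1 − 29180/46073 = 0.366657.
Expected number = 586 × 0.366657 = 214.9.

214.9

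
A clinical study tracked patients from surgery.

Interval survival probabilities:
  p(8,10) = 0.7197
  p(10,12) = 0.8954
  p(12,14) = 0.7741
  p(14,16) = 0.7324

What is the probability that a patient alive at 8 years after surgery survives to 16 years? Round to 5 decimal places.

P(survive 8→16) = 0.7197 × 0.8954 × 0.7741 × 0.7324.
= 0.365354.

0.36535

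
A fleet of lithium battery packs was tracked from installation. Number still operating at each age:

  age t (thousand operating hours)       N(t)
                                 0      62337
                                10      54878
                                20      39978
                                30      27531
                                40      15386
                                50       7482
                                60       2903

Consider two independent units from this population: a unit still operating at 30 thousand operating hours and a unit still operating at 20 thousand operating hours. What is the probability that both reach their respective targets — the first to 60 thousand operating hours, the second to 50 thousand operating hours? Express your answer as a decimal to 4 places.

p₁ = N(60)/N(30) = 2903/27531 = 0.105445; p₂ = N(50)/N(20) = 7482/39978 = 0.187153.
P(both) = p₁ × p₂ = 0.105445 × 0.187153 = 0.019734.

0.0197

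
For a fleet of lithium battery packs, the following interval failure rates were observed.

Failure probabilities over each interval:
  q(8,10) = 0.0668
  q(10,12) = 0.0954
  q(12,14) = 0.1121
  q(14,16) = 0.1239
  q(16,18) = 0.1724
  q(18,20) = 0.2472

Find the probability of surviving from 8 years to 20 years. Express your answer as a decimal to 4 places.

0.4091

P(survive 8→20) = (1 − 0.0668) × (1 − 0.0954) × (1 − 0.1121) × (1 − 0.1239) × (1 − 0.1724) × (1 − 0.2472).
= 0.9332 × 0.9046 × 0.8879 × 0.8761 × 0.8276 × 0.7528 = 0.409119.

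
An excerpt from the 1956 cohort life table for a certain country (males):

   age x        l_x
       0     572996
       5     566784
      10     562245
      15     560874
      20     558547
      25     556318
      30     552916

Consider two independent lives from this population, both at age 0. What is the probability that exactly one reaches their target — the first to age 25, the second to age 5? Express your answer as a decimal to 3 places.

0.039

p₁ = l_25/l_0 = 556318/572996 = 0.970893; p₂ = l_5/l_0 = 566784/572996 = 0.989159.
P(exactly one) = p₁(1−p₂) + (1−p₁)p₂ = 0.010525 + 0.028791 = 0.039317.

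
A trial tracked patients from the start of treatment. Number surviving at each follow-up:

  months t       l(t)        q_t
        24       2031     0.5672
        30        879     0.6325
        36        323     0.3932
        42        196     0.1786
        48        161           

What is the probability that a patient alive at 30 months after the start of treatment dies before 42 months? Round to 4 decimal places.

0.7770

P(die before 42 | alive at 30) = 1 − l(42)/l(30) = 1 − 196/879 = (683)/879 = 0.777019.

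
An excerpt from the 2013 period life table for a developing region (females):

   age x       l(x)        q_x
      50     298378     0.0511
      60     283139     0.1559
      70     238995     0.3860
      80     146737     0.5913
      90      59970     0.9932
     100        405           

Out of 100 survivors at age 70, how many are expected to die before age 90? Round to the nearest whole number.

The relevant probability is 1 − 59970/238995 = 0.749074.
Expected number = 100 × 0.749074 = 75.

75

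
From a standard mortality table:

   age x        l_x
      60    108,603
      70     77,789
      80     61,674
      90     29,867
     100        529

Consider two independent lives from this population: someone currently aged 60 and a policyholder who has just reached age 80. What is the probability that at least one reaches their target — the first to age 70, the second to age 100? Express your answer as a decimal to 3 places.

p₁ = l_70/l_60 = 77,789/108,603 = 0.716269; p₂ = l_100/l_80 = 529/61,674 = 0.008577.
P(at least one) = 1 − (1−p₁)(1−p₂) = 1 − 0.283731 × 0.991423 = 0.718703.

0.719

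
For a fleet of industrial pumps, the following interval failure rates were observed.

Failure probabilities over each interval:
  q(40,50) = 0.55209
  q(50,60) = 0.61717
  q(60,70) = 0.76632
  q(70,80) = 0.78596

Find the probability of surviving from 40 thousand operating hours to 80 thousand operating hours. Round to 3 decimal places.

Chaining the interval survival probabilities: (1 − 0.55209) × (1 − 0.61717) × (1 − 0.76632) × (1 − 0.78596).
= 0.44791 × 0.38283 × 0.23368 × 0.21404 = 0.008577.

0.009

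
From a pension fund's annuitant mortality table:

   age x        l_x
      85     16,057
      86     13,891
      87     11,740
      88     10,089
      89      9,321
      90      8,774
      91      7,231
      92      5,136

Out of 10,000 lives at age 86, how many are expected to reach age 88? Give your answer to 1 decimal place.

7263.0

The relevant probability is 10,089/13,891 = 0.726298.
Expected number = 10,000 × 0.726298 = 7263.0.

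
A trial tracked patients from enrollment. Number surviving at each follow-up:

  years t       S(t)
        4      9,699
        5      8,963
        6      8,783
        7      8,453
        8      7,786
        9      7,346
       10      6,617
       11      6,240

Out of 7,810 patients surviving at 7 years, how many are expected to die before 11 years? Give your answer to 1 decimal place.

The relevant probability is 1 − 6,240/8,453 = 0.261801.
Expected number = 7,810 × 0.261801 = 2044.7.

2044.7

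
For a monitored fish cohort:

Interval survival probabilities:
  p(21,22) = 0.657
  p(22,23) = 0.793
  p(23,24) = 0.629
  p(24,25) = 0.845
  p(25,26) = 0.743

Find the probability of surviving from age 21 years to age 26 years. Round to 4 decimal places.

0.2057

The overall survival probability is 0.657 × 0.793 × 0.629 × 0.845 × 0.743.
= 0.205748.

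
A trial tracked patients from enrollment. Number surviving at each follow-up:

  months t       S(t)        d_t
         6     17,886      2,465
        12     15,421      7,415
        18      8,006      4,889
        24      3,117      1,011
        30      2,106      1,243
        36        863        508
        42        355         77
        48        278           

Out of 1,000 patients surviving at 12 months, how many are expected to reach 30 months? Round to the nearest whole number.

The relevant probability is 2,106/15,421 = 0.136567.
Expected number = 1,000 × 0.136567 = 137.

137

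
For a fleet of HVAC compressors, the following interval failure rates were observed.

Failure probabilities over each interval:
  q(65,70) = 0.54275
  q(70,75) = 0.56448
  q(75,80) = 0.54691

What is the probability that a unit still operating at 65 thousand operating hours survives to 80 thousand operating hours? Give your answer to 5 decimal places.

0.09023

The overall survival probability is (1 − 0.54275) × (1 − 0.56448) × (1 − 0.54691).
= 0.45725 × 0.43552 × 0.45309 = 0.090229.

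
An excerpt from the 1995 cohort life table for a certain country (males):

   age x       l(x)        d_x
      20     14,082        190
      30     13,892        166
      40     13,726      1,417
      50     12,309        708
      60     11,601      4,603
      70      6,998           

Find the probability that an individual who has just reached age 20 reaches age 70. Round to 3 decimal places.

The conditional survival probability is l(70)/l(20) = 6,998/14,082 = 0.496946.

0.497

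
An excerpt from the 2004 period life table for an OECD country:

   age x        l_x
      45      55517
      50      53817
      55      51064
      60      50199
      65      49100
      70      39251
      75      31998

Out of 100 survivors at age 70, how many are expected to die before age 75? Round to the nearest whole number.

18

The relevant probability is 1 − 31998/39251 = 0.184785.
Expected number = 100 × 0.184785 = 18.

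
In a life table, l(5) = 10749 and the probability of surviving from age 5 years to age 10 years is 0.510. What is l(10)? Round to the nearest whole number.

l(10) = l(5) × p = 10749 × 0.510 = 5482.

5482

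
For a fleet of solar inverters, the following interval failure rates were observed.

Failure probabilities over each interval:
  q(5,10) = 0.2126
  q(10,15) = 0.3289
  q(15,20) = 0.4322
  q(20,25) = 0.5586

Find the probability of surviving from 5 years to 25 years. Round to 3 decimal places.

The overall survival probability is (1 − 0.2126) × (1 − 0.3289) × (1 − 0.4322) × (1 − 0.5586).
= 0.7874 × 0.6711 × 0.5678 × 0.4414 = 0.132437.

0.132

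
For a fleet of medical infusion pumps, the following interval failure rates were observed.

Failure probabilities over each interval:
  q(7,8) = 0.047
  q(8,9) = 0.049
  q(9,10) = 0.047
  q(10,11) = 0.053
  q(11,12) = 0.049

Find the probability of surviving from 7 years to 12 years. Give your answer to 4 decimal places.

0.7779

The overall survival probability is (1 − 0.047) × (1 − 0.049) × (1 − 0.047) × (1 − 0.053) × (1 − 0.049).
= 0.953 × 0.951 × 0.953 × 0.947 × 0.951 = 0.777852.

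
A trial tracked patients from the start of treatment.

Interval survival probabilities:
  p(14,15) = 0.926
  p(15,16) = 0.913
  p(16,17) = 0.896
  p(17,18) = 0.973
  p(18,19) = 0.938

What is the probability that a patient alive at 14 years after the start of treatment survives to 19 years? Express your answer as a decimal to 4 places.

Survival from 14 to 19 is the product of surviving each interval: 0.926 × 0.913 × 0.896 × 0.973 × 0.938.
= 0.691362.

0.6914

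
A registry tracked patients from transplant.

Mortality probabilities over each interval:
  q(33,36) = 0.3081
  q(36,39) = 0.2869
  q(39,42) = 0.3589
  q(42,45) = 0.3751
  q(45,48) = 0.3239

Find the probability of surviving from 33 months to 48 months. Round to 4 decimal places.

The overall survival probability is (1 − 0.3081) × (1 − 0.2869) × (1 − 0.3589) × (1 − 0.3751) × (1 − 0.3239).
= 0.6919 × 0.7131 × 0.6411 × 0.6249 × 0.6761 = 0.133641.

0.1336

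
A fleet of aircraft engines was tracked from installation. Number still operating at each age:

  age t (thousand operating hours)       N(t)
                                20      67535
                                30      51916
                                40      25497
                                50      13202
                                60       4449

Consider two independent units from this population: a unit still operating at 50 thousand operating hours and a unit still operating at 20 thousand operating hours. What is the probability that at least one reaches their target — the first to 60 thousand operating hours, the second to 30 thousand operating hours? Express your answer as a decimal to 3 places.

p₁ = N(60)/N(50) = 4449/13202 = 0.336994; p₂ = N(30)/N(20) = 51916/67535 = 0.768727.
P(at least one) = 1 − (1−p₁)(1−p₂) = 1 − 0.663006 × 0.231273 = 0.846665.

0.847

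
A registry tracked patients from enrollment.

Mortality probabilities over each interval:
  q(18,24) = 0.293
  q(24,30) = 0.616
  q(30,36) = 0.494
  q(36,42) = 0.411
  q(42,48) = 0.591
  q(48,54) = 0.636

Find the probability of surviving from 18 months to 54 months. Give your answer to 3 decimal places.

0.012

Survival from 18 to 54 is the product of surviving each interval: (1 − 0.293) × (1 − 0.616) × (1 − 0.494) × (1 − 0.411) × (1 − 0.591) × (1 − 0.636).
= 0.707 × 0.384 × 0.506 × 0.589 × 0.409 × 0.364 = 0.012046.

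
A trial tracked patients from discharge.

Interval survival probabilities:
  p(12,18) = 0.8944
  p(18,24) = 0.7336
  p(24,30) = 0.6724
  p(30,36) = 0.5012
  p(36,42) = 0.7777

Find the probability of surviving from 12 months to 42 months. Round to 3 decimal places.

P(survive 12→42) = 0.8944 × 0.7336 × 0.6724 × 0.5012 × 0.7777.
= 0.171966.

0.172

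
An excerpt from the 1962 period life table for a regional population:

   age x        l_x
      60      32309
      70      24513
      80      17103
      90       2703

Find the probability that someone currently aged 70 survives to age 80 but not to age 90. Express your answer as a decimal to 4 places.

0.5874

We want 10|10q70 = (l_80 − l_90)/l_70.
This is the probability of reaching 80 but not 90, conditional on being alive at 70: (l_80 − l_90) / l_70.
= (17103 − 2703) / 24513 = 14400 / 24513 = 0.587443.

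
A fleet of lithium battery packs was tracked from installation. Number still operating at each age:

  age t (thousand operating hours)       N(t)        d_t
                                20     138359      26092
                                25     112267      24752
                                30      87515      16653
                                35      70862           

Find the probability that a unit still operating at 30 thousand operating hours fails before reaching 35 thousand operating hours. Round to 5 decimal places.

0.19029

P(fail before 35 | operational at 30) = 1 − N(35)/N(30) = 1 − 70862/87515 = (16653)/87515 = 0.190287.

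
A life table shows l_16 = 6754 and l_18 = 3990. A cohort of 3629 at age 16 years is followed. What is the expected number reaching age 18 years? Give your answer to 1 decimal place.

The relevant probability is 3990/6754 = 0.590761.
Expected number = 3629 × 0.590761 = 2143.9.

2143.9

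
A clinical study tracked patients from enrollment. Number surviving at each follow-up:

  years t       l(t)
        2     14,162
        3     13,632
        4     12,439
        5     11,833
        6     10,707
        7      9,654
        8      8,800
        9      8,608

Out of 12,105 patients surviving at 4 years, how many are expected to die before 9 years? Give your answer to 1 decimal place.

3728.1

The relevant probability is 1 − 8,608/12,439 = 0.307983.
Expected number = 12,105 × 0.307983 = 3728.1.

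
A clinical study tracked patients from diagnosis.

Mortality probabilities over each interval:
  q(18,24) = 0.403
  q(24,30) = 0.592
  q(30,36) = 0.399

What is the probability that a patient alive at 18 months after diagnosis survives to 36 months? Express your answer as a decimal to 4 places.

0.1464

P(survive 18→36) = (1 − 0.403) × (1 − 0.592) × (1 − 0.399).
= 0.597 × 0.408 × 0.601 = 0.146389.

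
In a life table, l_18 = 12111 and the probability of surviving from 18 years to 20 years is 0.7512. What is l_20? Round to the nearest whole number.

9098

l_20 = l_18 × p = 12111 × 0.7512 = 9098.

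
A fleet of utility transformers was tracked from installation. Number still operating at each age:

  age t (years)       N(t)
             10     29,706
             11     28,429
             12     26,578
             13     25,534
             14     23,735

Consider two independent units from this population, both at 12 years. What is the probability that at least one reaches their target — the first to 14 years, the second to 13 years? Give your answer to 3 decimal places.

0.996

p₁ = N(14)/N(12) = 23,735/26,578 = 0.893032; p₂ = N(13)/N(12) = 25,534/26,578 = 0.960719.
P(at least one) = 1 − (1−p₁)(1−p₂) = 1 − 0.106968 × 0.039281 = 0.995798.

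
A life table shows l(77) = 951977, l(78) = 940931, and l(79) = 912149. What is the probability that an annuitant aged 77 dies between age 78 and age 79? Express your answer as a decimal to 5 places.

This is the probability of reaching 78 but not 79, conditional on being alive at 77: (l(78) − l(79)) / l(77).
= (940931 − 912149) / 951977 = 28782 / 951977 = 0.030234.

0.03023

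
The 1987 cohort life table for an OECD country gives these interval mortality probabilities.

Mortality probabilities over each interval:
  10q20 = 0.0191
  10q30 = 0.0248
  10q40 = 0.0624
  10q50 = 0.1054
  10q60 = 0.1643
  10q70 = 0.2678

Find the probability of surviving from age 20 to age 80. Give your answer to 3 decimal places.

0.491

The overall survival probability is (1 − 0.0191) × (1 − 0.0248) × (1 − 0.0624) × (1 − 0.1054) × (1 − 0.1643) × (1 − 0.2678).
= 0.9809 × 0.9752 × 0.9376 × 0.8946 × 0.8357 × 0.7322 = 0.490959.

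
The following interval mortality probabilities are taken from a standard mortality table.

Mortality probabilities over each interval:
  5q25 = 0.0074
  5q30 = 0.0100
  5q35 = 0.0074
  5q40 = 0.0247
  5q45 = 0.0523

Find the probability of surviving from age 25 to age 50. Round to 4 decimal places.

0.9016

25p25 = (1 − 0.0074) × (1 − 0.0100) × (1 − 0.0074) × (1 − 0.0247) × (1 − 0.0523).
= 0.9926 × 0.9900 × 0.9926 × 0.9753 × 0.9477 = 0.901556.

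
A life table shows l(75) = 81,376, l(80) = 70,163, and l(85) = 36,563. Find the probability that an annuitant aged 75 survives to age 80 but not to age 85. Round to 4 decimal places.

0.4129

This is the probability of reaching 80 but not 85, conditional on being alive at 75: (l(80) − l(85)) / l(75).
= (70,163 − 36,563) / 81,376 = 33,600 / 81,376 = 0.412898.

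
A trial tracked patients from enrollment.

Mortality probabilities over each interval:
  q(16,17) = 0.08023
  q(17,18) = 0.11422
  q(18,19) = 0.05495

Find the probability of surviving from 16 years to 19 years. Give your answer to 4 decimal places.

The overall survival probability is (1 − 0.08023) × (1 − 0.11422) × (1 − 0.05495).
= 0.91977 × 0.88578 × 0.94505 = 0.769945.

0.7699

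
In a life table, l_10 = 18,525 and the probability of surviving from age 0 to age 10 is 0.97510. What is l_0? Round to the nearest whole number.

l_0 = l_10 / p = 18,525 / 0.97510 = 18998.

18998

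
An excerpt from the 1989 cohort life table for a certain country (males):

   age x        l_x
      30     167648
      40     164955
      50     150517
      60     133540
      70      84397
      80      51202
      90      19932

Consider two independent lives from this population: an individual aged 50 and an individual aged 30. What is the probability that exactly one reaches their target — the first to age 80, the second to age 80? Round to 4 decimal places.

p₁ = l_80/l_50 = 51202/150517 = 0.340174; p₂ = l_80/l_30 = 51202/167648 = 0.305414.
P(exactly one) = p₁(1−p₂) + (1−p₁)p₂ = 0.236280 + 0.201520 = 0.437800.

0.4378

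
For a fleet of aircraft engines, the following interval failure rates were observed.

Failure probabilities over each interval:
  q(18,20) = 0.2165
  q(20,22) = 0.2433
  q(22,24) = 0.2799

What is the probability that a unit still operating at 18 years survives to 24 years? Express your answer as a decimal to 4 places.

P(survive 18→24) = (1 − 0.2165) × (1 − 0.2433) × (1 − 0.2799).
= 0.7835 × 0.7567 × 0.7201 = 0.426929.

0.4269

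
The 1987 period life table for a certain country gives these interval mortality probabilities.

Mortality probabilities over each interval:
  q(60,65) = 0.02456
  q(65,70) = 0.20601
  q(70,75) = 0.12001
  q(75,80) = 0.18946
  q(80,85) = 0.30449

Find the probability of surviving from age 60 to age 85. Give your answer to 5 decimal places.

The overall survival probability is (1 − 0.02456) × (1 − 0.20601) × (1 − 0.12001) × (1 − 0.18946) × (1 − 0.30449).
= 0.97544 × 0.79399 × 0.87999 × 0.81054 × 0.69551 = 0.384212.

0.38421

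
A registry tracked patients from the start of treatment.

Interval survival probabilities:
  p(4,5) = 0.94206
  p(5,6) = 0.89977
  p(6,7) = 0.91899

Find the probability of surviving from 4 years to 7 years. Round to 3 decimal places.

0.779

P(survive 4→7) = 0.94206 × 0.89977 × 0.91899.
= 0.778970.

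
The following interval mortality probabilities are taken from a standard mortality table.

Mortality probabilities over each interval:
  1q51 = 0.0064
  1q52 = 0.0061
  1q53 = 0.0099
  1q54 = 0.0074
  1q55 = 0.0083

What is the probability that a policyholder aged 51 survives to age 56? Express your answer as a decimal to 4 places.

Survival from 51 to 56 is the product of surviving each interval: (1 − 0.0064) × (1 − 0.0061) × (1 − 0.0099) × (1 − 0.0074) × (1 − 0.0083).
= 0.9936 × 0.9939 × 0.9901 × 0.9926 × 0.9917 = 0.962472.

0.9625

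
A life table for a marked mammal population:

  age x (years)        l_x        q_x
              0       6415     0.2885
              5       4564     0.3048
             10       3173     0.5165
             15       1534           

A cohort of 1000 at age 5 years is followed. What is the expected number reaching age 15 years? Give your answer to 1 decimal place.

336.1

The relevant probability is 1534/4564 = 0.336109.
Expected number = 1000 × 0.336109 = 336.1.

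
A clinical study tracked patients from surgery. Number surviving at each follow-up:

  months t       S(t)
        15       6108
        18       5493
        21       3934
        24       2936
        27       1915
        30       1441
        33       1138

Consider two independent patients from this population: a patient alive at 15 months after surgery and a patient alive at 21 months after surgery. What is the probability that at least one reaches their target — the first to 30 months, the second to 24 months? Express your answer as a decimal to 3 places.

0.806

p₁ = S(30)/S(15) = 1441/6108 = 0.235920; p₂ = S(24)/S(21) = 2936/3934 = 0.746314.
P(at least one) = 1 − (1−p₁)(1−p₂) = 1 − 0.764080 × 0.253686 = 0.806164.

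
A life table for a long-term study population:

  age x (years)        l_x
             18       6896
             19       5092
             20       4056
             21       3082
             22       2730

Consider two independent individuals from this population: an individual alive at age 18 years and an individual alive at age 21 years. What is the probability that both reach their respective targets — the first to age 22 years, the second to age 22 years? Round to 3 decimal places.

p₁ = l_22/l_18 = 2730/6896 = 0.395882; p₂ = l_22/l_21 = 2730/3082 = 0.885788.
P(both) = p₁ × p₂ = 0.395882 × 0.885788 = 0.350668.

0.351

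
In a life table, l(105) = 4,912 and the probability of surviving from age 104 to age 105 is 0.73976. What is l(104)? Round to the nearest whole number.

l(104) = l(105) / p = 4,912 / 0.73976 = 6640.

6640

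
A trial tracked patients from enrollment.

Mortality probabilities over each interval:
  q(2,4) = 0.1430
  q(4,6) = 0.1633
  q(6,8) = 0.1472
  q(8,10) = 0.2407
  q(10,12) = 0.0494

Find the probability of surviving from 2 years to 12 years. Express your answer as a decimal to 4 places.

0.4414

The overall survival probability is (1 − 0.1430) × (1 − 0.1633) × (1 − 0.1472) × (1 − 0.2407) × (1 − 0.0494).
= 0.8570 × 0.8367 × 0.8528 × 0.7593 × 0.9506 = 0.441376.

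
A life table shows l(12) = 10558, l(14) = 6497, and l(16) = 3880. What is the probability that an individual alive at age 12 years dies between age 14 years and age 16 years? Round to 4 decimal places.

0.2479

This is the probability of reaching 14 but not 16, conditional on being alive at 12: (l(14) − l(16)) / l(12).
= (6497 − 3880) / 10558 = 2617 / 10558 = 0.247869.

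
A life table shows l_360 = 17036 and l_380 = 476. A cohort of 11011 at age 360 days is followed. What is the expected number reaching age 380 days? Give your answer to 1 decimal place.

The relevant probability is 476/17036 = 0.027941.
Expected number = 11011 × 0.027941 = 307.7.

307.7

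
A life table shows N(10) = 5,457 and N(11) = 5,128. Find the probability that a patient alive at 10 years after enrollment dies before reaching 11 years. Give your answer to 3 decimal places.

P(die before 11 | alive at 10) = 1 − N(11)/N(10) = 1 − 5,128/5,457 = (329)/5,457 = 0.060290.

0.060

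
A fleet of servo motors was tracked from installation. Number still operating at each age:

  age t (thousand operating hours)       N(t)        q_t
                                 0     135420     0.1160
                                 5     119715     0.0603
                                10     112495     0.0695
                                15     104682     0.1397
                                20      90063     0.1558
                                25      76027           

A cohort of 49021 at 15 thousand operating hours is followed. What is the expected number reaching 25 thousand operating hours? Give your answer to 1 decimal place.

35602.3

The relevant probability is 76027/104682 = 0.726266.
Expected number = 49021 × 0.726266 = 35602.3.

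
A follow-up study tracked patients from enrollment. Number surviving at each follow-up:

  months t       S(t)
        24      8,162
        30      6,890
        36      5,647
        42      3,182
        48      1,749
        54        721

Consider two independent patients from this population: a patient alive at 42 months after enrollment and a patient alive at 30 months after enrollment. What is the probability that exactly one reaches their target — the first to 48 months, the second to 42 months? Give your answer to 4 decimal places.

p₁ = S(48)/S(42) = 1,749/3,182 = 0.549654; p₂ = S(42)/S(30) = 3,182/6,890 = 0.461829.
P(exactly one) = p₁(1−p₂) + (1−p₁)p₂ = 0.295808 + 0.207983 = 0.503791.

0.5038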